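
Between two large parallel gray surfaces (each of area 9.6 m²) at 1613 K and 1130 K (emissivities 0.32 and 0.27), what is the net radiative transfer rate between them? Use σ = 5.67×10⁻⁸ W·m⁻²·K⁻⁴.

For two large parallel gray plates, q = σ(T₁⁴ − T₂⁴) / (1/ε₁ + 1/ε₂ − 1).
1/ε₁ + 1/ε₂ − 1 = 1/0.32 + 1/0.27 − 1 = 5.829.
T₁⁴ − T₂⁴ = 6.77×10^12 − 1.63×10^12 = 5.14×10^12 K⁴.
q = 5.67×10⁻⁸ × 5.14×10^12 / 5.829 = 50000 W/m².
Q = q·A = 50000 × 9.6 = 4.80×10^5 W.

Q ≈ 4.80×10^5 W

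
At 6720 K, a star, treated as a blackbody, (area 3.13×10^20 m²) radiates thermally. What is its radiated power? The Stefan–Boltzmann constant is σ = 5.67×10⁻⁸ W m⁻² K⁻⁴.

P ≈ 3.62×10^28 W

P = σAT⁴ = 5.67×10⁻⁸ × 3.13×10^20 × (6720)⁴ = 5.67×10⁻⁸ × 3.13×10^20 × 2.04×10^15.
P = 3.62×10^28 W.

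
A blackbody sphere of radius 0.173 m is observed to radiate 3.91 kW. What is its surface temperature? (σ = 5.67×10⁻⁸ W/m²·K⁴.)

T ≈ 654 K

A = 4πr² = 4π × (0.173)² = 0.376 m².
From P = σAT⁴, T = (P / σA)^(1/4) = (3910 / (5.67×10⁻⁸ × 0.376))^(1/4).
T = (1.83×10^11)^(1/4) = 654 K.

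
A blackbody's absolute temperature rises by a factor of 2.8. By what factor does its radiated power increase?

P ∝ T⁴, so the power scales as (2.8)⁴ = 61.5.

factor ≈ 61.5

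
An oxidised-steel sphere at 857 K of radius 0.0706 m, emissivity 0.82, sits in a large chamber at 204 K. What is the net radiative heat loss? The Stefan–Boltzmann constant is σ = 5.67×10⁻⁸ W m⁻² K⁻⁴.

A = 4πr² = 4π × (0.0706)² = 0.0626 m².
Q = εσA(T⁴ − T_s⁴). T⁴ − T_s⁴ = (857)⁴ − (204)⁴ = 5.39×10^11 − 1.73×10^9 = 5.38×10^11 K⁴.
Q = 0.82 × 5.67×10⁻⁸ × 0.0626 × 5.38×10^11 = 1570 W.

Q ≈ 1570 W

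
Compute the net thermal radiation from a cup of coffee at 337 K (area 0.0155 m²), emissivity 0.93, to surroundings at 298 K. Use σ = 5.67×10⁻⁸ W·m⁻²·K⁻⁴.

Q = εσA(T⁴ − T_s⁴). T⁴ − T_s⁴ = (337)⁴ − (298)⁴ = 1.29×10^10 − 7.89×10^9 = 5.01×10^9 K⁴.
Q = 0.93 × 5.67×10⁻⁸ × 0.0155 × 5.01×10^9 = 4.10 W.

Q ≈ 4.10 W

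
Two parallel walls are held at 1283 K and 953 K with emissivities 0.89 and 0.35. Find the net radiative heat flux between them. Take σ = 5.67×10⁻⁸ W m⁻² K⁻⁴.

q ≈ 35900 W/m²

For two large parallel gray plates, q = σ(T₁⁴ − T₂⁴) / (1/ε₁ + 1/ε₂ − 1).
1/ε₁ + 1/ε₂ − 1 = 1/0.89 + 1/0.35 − 1 = 2.981.
T₁⁴ − T₂⁴ = 2.71×10^12 − 8.25×10^11 = 1.88×10^12 K⁴.
q = 5.67×10⁻⁸ × 1.88×10^12 / 2.981 = 35900 W/m².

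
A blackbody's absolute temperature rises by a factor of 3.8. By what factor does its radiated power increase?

P ∝ T⁴, so the power scales as (3.8)⁴ = 209.

factor ≈ 209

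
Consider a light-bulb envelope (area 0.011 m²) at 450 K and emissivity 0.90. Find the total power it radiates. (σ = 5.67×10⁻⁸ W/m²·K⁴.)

Stefan–Boltzmann: P = εσAT⁴ = 0.90 × 5.67×10⁻⁸ × 0.0110 × (450)⁴ = 0.90 × 5.67×10⁻⁸ × 0.0110 × 4.10×10^10.
P = 23.0 W.

P ≈ 23.0 W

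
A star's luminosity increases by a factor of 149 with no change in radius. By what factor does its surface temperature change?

factor ≈ 3.49

P ∝ T⁴ ⇒ T ∝ P^(1/4), so T scales by (149)^(1/4) = 3.49.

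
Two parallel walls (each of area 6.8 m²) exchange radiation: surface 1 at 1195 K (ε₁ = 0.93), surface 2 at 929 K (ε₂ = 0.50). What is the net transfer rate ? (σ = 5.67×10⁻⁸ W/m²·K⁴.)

Q ≈ 2.40×10^5 W

For two large parallel gray plates, q = σ(T₁⁴ − T₂⁴) / (1/ε₁ + 1/ε₂ − 1).
1/ε₁ + 1/ε₂ − 1 = 1/0.93 + 1/0.50 − 1 = 2.075.
T₁⁴ − T₂⁴ = 2.04×10^12 − 7.45×10^11 = 1.29×10^12 K⁴.
q = 5.67×10⁻⁸ × 1.29×10^12 / 2.075 = 35400 W/m².
Q = q·A = 35400 × 6.8 = 2.40×10^5 W.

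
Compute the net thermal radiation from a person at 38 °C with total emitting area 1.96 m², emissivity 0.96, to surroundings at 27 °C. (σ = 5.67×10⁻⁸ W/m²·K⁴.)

Convert: 38 °C = 311 K; 27 °C = 300 K.
Q = εσA(T⁴ − T_s⁴). T⁴ − T_s⁴ = (311)⁴ − (300)⁴ = 9.35×10^9 − 8.10×10^9 = 1.25×10^9 K⁴.
Q = 0.96 × 5.67×10⁻⁸ × 1.96 × 1.25×10^9 = 134 W.

Q ≈ 134 W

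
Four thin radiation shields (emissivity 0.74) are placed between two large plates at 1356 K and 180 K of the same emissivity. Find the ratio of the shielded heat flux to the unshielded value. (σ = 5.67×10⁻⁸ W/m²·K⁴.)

ratio ≈ 0.200

With N identical shields there are N+1 = 5 gaps in series, each with the same radiative resistance, so the flux falls to 1/(N+1) of its unshielded value.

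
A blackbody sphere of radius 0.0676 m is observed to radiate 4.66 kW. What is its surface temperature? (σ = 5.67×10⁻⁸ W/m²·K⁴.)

A = 4πr² = 4π × (0.0676)² = 0.0574 m².
From P = σAT⁴, T = (P / σA)^(1/4) = (4660 / (5.67×10⁻⁸ × 0.0574))^(1/4).
T = (1.43×10^12)^(1/4) = 1090 K.

T ≈ 1090 K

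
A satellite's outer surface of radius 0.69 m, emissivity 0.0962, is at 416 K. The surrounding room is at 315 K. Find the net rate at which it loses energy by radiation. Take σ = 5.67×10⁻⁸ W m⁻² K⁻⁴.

A = 4πr² = 4π × (0.69)² = 5.98 m².
Q = εσA(T⁴ − T_s⁴). T⁴ − T_s⁴ = (416)⁴ − (315)⁴ = 2.99×10^10 − 9.85×10^9 = 2.01×10^10 K⁴.
Q = 0.0962 × 5.67×10⁻⁸ × 5.98 × 2.01×10^10 = 656 W.

Q ≈ 656 W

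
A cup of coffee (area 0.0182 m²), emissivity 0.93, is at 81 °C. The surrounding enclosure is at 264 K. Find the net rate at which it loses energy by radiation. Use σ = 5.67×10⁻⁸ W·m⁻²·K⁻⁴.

Convert: 81 °C = 354 K.
Q = εσA(T⁴ − T_s⁴). T⁴ − T_s⁴ = (354)⁴ − (264)⁴ = 1.57×10^10 − 4.86×10^9 = 1.08×10^10 K⁴.
Q = 0.93 × 5.67×10⁻⁸ × 0.0182 × 1.08×10^10 = 10.4 W.

Q ≈ 10.4 W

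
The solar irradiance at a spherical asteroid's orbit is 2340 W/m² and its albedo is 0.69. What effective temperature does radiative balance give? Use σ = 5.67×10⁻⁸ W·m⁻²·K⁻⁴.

Power absorbed = (1−a)S·πR²; power emitted = 4πR²σT⁴. Equating and cancelling πR²:
T = ((1−a)S / 4σ)^(1/4) = (725 / (4 × 5.67×10⁻⁸))^(1/4) = (3.20×10^9)^(1/4).
T = 238 K.

T ≈ 238 K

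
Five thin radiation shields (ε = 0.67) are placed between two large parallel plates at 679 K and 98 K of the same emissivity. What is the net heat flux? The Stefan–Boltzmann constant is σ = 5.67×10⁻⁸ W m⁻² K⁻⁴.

Each of the 6 gaps contributes resistance (2/ε − 1) = 2/0.67 − 1 = 1.985; total = 11.91.
q = σ(T₁⁴ − T₂⁴) / 11.91 = 5.67×10⁻⁸ × 2.12×10^11 / 11.91 = 1010 W/m².

q ≈ 1010 W/m²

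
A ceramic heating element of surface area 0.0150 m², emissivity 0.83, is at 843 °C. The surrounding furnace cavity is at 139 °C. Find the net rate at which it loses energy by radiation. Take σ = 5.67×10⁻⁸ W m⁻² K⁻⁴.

Convert: 843 °C = 1116 K; 139 °C = 412 K.
Q = εσA(T⁴ − T_s⁴). T⁴ − T_s⁴ = (1116)⁴ − (412)⁴ = 1.55×10^12 − 2.88×10^10 = 1.52×10^12 K⁴.
Q = 0.83 × 5.67×10⁻⁸ × 0.0150 × 1.52×10^12 = 1070 W.

Q ≈ 1070 W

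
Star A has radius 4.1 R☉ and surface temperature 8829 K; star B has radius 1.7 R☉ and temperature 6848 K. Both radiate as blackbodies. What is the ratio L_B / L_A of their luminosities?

L = 4πR²σT⁴ ∝ R²T⁴, so L_B/L_A = (1.7/4.1)² × (6848/8829)⁴ = 0.172 × 0.362 = 0.0622.

L_B/L_A ≈ 0.0622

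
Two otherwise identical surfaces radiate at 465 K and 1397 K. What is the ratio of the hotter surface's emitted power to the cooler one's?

P ∝ T⁴, so the ratio is (1397/465)⁴ = (3.004)⁴ = 81.5.

ratio ≈ 81.5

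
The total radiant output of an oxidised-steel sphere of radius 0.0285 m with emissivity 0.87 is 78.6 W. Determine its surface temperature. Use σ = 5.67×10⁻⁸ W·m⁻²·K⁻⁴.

A = 4πr² = 4π × (0.0285)² = 0.0102 m².
From P = εσAT⁴, T = (P / εσA)^(1/4) = (78.6 / (0.87 × 5.67×10⁻⁸ × 0.0102))^(1/4).
T = (1.56×10^11)^(1/4) = 629 K.

T ≈ 629 K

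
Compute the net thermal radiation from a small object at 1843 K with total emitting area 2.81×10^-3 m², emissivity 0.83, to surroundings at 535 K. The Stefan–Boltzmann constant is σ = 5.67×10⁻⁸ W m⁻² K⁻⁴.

Q ≈ 1510 W

Q = εσA(T⁴ − T_s⁴). T⁴ − T_s⁴ = (1843)⁴ − (535)⁴ = 1.15×10^13 − 8.19×10^10 = 1.15×10^13 K⁴.
Q = 0.83 × 5.67×10⁻⁸ × 2.81×10^-3 × 1.15×10^13 = 1510 W.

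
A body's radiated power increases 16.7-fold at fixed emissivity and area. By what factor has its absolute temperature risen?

P ∝ T⁴ ⇒ T ∝ P^(1/4), so T scales by (16.7)^(1/4) = 2.02.

factor ≈ 2.02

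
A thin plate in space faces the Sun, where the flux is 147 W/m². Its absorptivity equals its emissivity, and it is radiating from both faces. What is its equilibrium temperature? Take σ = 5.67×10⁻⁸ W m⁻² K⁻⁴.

T ≈ 190 K

Absorbed flux αS = emitted flux 2εσT⁴ per unit area; with α = ε this gives T = (S/2σ)^(1/4).
T = (147 / (2 × 5.67×10⁻⁸))^(1/4) = (1.30×10^9)^(1/4).
T = 190 K.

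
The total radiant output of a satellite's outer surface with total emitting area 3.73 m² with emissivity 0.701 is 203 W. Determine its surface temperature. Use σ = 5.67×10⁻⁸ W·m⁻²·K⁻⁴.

From P = εσAT⁴, T = (P / εσA)^(1/4) = (203 / (0.701 × 5.67×10⁻⁸ × 3.73))^(1/4).
T = (1.37×10^9)^(1/4) = 192 K.

T ≈ 192 K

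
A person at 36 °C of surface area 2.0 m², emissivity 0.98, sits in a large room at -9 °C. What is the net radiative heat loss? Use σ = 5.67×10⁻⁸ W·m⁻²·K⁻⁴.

Q ≈ 473 W

Convert: 36 °C = 309 K; -9 °C = 264 K.
Q = εσA(T⁴ − T_s⁴). T⁴ − T_s⁴ = (309)⁴ − (264)⁴ = 9.12×10^9 − 4.86×10^9 = 4.26×10^9 K⁴.
Q = 0.98 × 5.67×10⁻⁸ × 2.00 × 4.26×10^9 = 473 W.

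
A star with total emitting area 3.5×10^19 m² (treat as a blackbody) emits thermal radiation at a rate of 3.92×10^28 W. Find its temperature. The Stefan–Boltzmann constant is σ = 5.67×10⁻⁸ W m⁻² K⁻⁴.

From P = σAT⁴, T = (P / σA)^(1/4) = (3.92×10^28 / (5.67×10⁻⁸ × 3.50×10^19))^(1/4).
T = (1.98×10^16)^(1/4) = 11900 K.

T ≈ 11900 K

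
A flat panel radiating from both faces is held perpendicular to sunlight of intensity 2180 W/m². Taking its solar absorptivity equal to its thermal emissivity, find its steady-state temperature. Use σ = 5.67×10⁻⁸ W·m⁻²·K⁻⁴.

Absorbed flux αS = emitted flux 2εσT⁴ per unit area; with α = ε this gives T = (S/2σ)^(1/4).
T = (2180 / (2 × 5.67×10⁻⁸))^(1/4) = (1.92×10^10)^(1/4).
T = 372 K.

T ≈ 372 K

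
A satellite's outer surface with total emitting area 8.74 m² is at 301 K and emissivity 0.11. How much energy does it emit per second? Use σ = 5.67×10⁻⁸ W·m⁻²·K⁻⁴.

Stefan–Boltzmann: P = εσAT⁴ = 0.11 × 5.67×10⁻⁸ × 8.74 × (301)⁴ = 0.11 × 5.67×10⁻⁸ × 8.74 × 8.21×10^9.
P = 447 W.

P ≈ 447 W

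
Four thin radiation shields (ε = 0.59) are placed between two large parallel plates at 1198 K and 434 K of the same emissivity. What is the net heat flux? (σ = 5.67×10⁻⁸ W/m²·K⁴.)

Each of the 5 gaps contributes resistance (2/ε − 1) = 2/0.59 − 1 = 2.390; total = 11.95.
q = σ(T₁⁴ − T₂⁴) / 11.95 = 5.67×10⁻⁸ × 2.02×10^12 / 11.95 = 9610 W/m².

q ≈ 9610 W/m²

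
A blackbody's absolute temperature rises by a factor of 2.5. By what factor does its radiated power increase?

factor ≈ 39.1

P ∝ T⁴, so the power scales as (2.5)⁴ = 39.1.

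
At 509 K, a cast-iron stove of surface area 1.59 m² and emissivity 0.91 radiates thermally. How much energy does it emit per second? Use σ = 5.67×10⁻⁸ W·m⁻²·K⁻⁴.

P ≈ 5510 W

Stefan–Boltzmann: P = εσAT⁴ = 0.91 × 5.67×10⁻⁸ × 1.59 × (509)⁴ = 0.91 × 5.67×10⁻⁸ × 1.59 × 6.71×10^10.
P = 5510 W.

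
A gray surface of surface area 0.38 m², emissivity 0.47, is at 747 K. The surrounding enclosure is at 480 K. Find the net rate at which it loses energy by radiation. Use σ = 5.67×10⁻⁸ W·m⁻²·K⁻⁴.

Q ≈ 2620 W

Q = εσA(T⁴ − T_s⁴). T⁴ − T_s⁴ = (747)⁴ − (480)⁴ = 3.11×10^11 − 5.31×10^10 = 2.58×10^11 K⁴.
Q = 0.47 × 5.67×10⁻⁸ × 0.380 × 2.58×10^11 = 2620 W.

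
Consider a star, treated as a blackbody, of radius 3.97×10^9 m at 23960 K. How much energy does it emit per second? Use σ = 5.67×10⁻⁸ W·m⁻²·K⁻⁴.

A = 4πr² = 4π × (3.97×10^9)² = 1.98×10^20 m².
P = σAT⁴ = 5.67×10⁻⁸ × 1.98×10^20 × (23960)⁴ = 5.67×10⁻⁸ × 1.98×10^20 × 3.30×10^17.
P = 3.70×10^30 W.

P ≈ 3.70×10^30 W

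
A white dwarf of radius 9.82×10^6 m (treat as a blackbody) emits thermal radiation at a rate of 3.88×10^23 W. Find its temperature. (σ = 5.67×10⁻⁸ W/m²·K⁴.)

A = 4πr² = 4π × (9.82×10^6)² = 1.21×10^15 m².
From P = σAT⁴, T = (P / σA)^(1/4) = (3.88×10^23 / (5.67×10⁻⁸ × 1.21×10^15))^(1/4).
T = (5.65×10^15)^(1/4) = 8670 K.

T ≈ 8670 K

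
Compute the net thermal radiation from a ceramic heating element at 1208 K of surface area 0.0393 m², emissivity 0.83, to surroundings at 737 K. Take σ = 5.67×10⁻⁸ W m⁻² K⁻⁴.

Q = εσA(T⁴ − T_s⁴). T⁴ − T_s⁴ = (1208)⁴ − (737)⁴ = 2.13×10^12 − 2.95×10^11 = 1.83×10^12 K⁴.
Q = 0.83 × 5.67×10⁻⁸ × 0.0393 × 1.83×10^12 = 3390 W.

Q ≈ 3390 W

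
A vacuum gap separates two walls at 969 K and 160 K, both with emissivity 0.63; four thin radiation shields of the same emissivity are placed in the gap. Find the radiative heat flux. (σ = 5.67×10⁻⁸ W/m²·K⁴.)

q ≈ 4590 W/m²

Each of the 5 gaps contributes resistance (2/ε − 1) = 2/0.63 − 1 = 2.175; total = 10.87.
q = σ(T₁⁴ − T₂⁴) / 10.87 = 5.67×10⁻⁸ × 8.81×10^11 / 10.87 = 4590 W/m².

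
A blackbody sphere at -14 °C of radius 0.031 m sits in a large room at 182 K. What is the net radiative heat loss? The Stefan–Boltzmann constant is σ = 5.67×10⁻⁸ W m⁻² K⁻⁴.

Q ≈ 2.33 W

A = 4πr² = 4π × (0.031)² = 0.0121 m².
Convert: -14 °C = 259 K.
Q = σA(T⁴ − T_s⁴). T⁴ − T_s⁴ = (259)⁴ − (182)⁴ = 4.50×10^9 − 1.10×10^9 = 3.40×10^9 K⁴.
Q = 5.67×10⁻⁸ × 0.0121 × 3.40×10^9 = 2.33 W.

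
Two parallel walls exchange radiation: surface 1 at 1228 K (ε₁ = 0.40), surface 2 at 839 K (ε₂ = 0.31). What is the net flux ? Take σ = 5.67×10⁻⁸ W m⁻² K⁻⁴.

For two large parallel gray plates, q = σ(T₁⁴ − T₂⁴) / (1/ε₁ + 1/ε₂ − 1).
1/ε₁ + 1/ε₂ − 1 = 1/0.40 + 1/0.31 − 1 = 4.726.
T₁⁴ − T₂⁴ = 2.27×10^12 − 4.96×10^11 = 1.78×10^12 K⁴.
q = 5.67×10⁻⁸ × 1.78×10^12 / 4.726 = 21300 W/m².

q ≈ 21300 W/m²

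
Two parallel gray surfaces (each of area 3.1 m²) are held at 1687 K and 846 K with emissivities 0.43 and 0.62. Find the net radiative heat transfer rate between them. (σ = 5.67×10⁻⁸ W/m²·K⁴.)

Q ≈ 4.54×10^5 W

For two large parallel gray plates, q = σ(T₁⁴ − T₂⁴) / (1/ε₁ + 1/ε₂ − 1).
1/ε₁ + 1/ε₂ − 1 = 1/0.43 + 1/0.62 − 1 = 2.938.
T₁⁴ − T₂⁴ = 8.10×10^12 − 5.12×10^11 = 7.59×10^12 K⁴.
q = 5.67×10⁻⁸ × 7.59×10^12 / 2.938 = 1.46×10^5 W/m².
Q = q·A = 1.46×10^5 × 3.1 = 4.54×10^5 W.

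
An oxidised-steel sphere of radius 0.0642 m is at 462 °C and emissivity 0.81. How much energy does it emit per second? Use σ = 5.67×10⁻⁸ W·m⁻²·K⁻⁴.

A = 4πr² = 4π × (0.0642)² = 0.0518 m².
462 °C = 735 K.
Stefan–Boltzmann: P = εσAT⁴ = 0.81 × 5.67×10⁻⁸ × 0.0518 × (735)⁴ = 0.81 × 5.67×10⁻⁸ × 0.0518 × 2.92×10^11.
P = 694 W.

P ≈ 694 W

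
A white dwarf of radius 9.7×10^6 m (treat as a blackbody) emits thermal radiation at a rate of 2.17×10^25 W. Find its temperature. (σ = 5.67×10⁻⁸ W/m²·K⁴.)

A = 4πr² = 4π × (9.7×10^6)² = 1.18×10^15 m².
From P = σAT⁴, T = (P / σA)^(1/4) = (2.17×10^25 / (5.67×10⁻⁸ × 1.18×10^15))^(1/4).
T = (3.24×10^17)^(1/4) = 23900 K.

T ≈ 23900 K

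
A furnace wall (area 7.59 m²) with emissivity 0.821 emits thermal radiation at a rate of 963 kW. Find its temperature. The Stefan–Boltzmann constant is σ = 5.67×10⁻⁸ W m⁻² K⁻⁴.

T ≈ 1280 K

From P = εσAT⁴, T = (P / εσA)^(1/4) = (9.63×10^5 / (0.821 × 5.67×10⁻⁸ × 7.59))^(1/4).
T = (2.73×10^12)^(1/4) = 1280 K.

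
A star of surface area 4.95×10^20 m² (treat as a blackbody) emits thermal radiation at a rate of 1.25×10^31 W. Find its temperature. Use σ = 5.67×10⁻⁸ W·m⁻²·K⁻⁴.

From P = σAT⁴, T = (P / σA)^(1/4) = (1.25×10^31 / (5.67×10⁻⁸ × 4.95×10^20))^(1/4).
T = (4.45×10^17)^(1/4) = 25800 K.

T ≈ 25800 K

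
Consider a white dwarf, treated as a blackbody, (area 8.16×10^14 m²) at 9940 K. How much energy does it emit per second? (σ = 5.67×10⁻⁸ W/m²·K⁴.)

P = σAT⁴ = 5.67×10⁻⁸ × 8.16×10^14 × (9940)⁴ = 5.67×10⁻⁸ × 8.16×10^14 × 9.76×10^15.
P = 4.52×10^23 W.

P ≈ 4.52×10^23 W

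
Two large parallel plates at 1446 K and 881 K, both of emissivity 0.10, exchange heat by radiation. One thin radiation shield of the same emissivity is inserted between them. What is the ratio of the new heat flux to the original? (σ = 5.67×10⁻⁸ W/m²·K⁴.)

With N identical shields there are N+1 = 2 gaps in series, each with the same radiative resistance, so the flux falls to 1/(N+1) of its unshielded value.

ratio ≈ 0.500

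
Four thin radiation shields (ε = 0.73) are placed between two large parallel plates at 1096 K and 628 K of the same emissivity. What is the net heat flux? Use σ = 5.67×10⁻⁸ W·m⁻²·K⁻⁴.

Each of the 5 gaps contributes resistance (2/ε − 1) = 2/0.73 − 1 = 1.740; total = 8.699.
q = σ(T₁⁴ − T₂⁴) / 8.699 = 5.67×10⁻⁸ × 1.29×10^12 / 8.699 = 8390 W/m².

q ≈ 8390 W/m²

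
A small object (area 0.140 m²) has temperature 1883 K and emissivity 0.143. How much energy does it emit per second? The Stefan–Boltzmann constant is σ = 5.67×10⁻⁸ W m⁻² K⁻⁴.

P ≈ 14300 W

P = εσAT⁴ = 0.143 × 5.67×10⁻⁸ × 0.140 × (1883)⁴ = 0.143 × 5.67×10⁻⁸ × 0.140 × 1.26×10^13.
P = 14300 W.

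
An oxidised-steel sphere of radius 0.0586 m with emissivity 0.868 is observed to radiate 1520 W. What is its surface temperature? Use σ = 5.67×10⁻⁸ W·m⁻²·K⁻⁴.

T ≈ 920 K

A = 4πr² = 4π × (0.0586)² = 0.0432 m².
From P = εσAT⁴, T = (P / εσA)^(1/4) = (1520 / (0.868 × 5.67×10⁻⁸ × 0.0432))^(1/4).
T = (7.16×10^11)^(1/4) = 920 K.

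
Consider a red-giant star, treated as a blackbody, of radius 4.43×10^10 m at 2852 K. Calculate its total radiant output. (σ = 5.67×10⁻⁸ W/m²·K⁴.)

A = 4πr² = 4π × (4.43×10^10)² = 2.47×10^22 m².
P = σAT⁴ = 5.67×10⁻⁸ × 2.47×10^22 × (2852)⁴ = 5.67×10⁻⁸ × 2.47×10^22 × 6.62×10^13.
P = 9.25×10^28 W.

P ≈ 9.25×10^28 W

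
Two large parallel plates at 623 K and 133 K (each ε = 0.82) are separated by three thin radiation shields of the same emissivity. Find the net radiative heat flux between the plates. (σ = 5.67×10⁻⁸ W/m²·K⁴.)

q ≈ 1480 W/m²

Each of the 4 gaps contributes resistance (2/ε − 1) = 2/0.82 − 1 = 1.439; total = 5.756.
q = σ(T₁⁴ − T₂⁴) / 5.756 = 5.67×10⁻⁸ × 1.50×10^11 / 5.756 = 1480 W/m².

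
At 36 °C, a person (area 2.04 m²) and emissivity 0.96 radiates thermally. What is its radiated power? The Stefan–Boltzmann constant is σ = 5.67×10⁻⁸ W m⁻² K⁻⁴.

P ≈ 1010 W

36 °C = 309 K.
P = εσAT⁴ = 0.96 × 5.67×10⁻⁸ × 2.04 × (309)⁴ = 0.96 × 5.67×10⁻⁸ × 2.04 × 9.12×10^9.
P = 1010 W.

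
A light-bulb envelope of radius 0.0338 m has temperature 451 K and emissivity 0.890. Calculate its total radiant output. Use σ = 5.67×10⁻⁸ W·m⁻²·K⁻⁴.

A = 4πr² = 4π × (0.0338)² = 0.0144 m².
P = εσAT⁴ = 0.890 × 5.67×10⁻⁸ × 0.0144 × (451)⁴ = 0.890 × 5.67×10⁻⁸ × 0.0144 × 4.14×10^10.
P = 30.0 W.

P ≈ 30.0 W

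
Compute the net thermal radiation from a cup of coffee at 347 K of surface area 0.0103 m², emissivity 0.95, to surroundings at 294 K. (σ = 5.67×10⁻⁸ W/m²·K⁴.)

Q = εσA(T⁴ − T_s⁴). T⁴ − T_s⁴ = (347)⁴ − (294)⁴ = 1.45×10^10 − 7.47×10^9 = 7.03×10^9 K⁴.
Q = 0.95 × 5.67×10⁻⁸ × 0.0103 × 7.03×10^9 = 3.90 W.

Q ≈ 3.90 W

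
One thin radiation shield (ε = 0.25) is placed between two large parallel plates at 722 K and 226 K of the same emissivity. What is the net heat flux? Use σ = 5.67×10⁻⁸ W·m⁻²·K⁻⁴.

q ≈ 1090 W/m²

Each of the 2 gaps contributes resistance (2/ε − 1) = 2/0.25 − 1 = 7.000; total = 14.00.
q = σ(T₁⁴ − T₂⁴) / 14.00 = 5.67×10⁻⁸ × 2.69×10^11 / 14.00 = 1090 W/m².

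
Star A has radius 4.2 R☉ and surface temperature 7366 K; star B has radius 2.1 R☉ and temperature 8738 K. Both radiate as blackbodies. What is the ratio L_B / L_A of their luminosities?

L = 4πR²σT⁴ ∝ R²T⁴, so L_B/L_A = (2.1/4.2)² × (8738/7366)⁴ = 0.250 × 1.98 = 0.495.

L_B/L_A ≈ 0.495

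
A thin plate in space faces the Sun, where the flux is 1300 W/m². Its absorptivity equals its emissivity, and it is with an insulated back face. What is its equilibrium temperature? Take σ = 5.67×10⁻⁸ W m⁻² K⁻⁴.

T ≈ 389 K

Absorbed flux αS = emitted flux εσT⁴ (one radiating face); with α = ε, T = (S/σ)^(1/4).
T = (1300 / 5.67×10⁻⁸)^(1/4) = (2.29×10^10)^(1/4).
T = 389 K.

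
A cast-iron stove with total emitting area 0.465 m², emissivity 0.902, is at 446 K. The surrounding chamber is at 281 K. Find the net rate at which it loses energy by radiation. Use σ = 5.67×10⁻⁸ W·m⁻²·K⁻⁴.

Q = εσA(T⁴ − T_s⁴). T⁴ − T_s⁴ = (446)⁴ − (281)⁴ = 3.96×10^10 − 6.23×10^9 = 3.33×10^10 K⁴.
Q = 0.902 × 5.67×10⁻⁸ × 0.465 × 3.33×10^10 = 793 W.

Q ≈ 793 W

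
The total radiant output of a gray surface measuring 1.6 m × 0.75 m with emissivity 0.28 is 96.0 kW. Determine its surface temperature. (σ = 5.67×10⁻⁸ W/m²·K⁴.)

T ≈ 1500 K

A = 1.6 × 0.75 = 1.20 m².
From P = εσAT⁴, T = (P / εσA)^(1/4) = (96000 / (0.28 × 5.67×10⁻⁸ × 1.20))^(1/4).
T = (5.04×10^12)^(1/4) = 1500 K.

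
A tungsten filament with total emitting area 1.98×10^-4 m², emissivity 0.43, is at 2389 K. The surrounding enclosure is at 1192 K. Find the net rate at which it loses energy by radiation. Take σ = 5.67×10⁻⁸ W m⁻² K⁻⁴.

Q ≈ 148 W

Q = εσA(T⁴ − T_s⁴). T⁴ − T_s⁴ = (2389)⁴ − (1192)⁴ = 3.26×10^13 − 2.02×10^12 = 3.06×10^13 K⁴.
Q = 0.43 × 5.67×10⁻⁸ × 1.98×10^-4 × 3.06×10^13 = 148 W.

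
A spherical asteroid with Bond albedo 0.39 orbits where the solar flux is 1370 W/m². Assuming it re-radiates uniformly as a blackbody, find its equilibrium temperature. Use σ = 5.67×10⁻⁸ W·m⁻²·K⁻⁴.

T ≈ 246 K

Power absorbed = (1−a)S·πR²; power emitted = 4πR²σT⁴. Equating and cancelling πR²:
T = ((1−a)S / 4σ)^(1/4) = (836 / (4 × 5.67×10⁻⁸))^(1/4) = (3.68×10^9)^(1/4).
T = 246 K.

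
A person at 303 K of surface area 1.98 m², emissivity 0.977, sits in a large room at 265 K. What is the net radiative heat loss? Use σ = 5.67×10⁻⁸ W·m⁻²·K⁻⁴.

Q = εσA(T⁴ − T_s⁴). T⁴ − T_s⁴ = (303)⁴ − (265)⁴ = 8.43×10^9 − 4.93×10^9 = 3.50×10^9 K⁴.
Q = 0.977 × 5.67×10⁻⁸ × 1.98 × 3.50×10^9 = 384 W.

Q ≈ 384 W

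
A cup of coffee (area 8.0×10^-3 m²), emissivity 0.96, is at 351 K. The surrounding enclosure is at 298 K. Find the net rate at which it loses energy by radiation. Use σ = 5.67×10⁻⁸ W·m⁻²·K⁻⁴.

Q ≈ 3.18 W

Q = εσA(T⁴ − T_s⁴). T⁴ − T_s⁴ = (351)⁴ − (298)⁴ = 1.52×10^10 − 7.89×10^9 = 7.29×10^9 K⁴.
Q = 0.96 × 5.67×10⁻⁸ × 8.00×10^-3 × 7.29×10^9 = 3.18 W.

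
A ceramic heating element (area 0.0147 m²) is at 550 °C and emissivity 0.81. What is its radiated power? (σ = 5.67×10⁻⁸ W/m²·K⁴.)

550 °C = 823 K.
P = εσAT⁴ = 0.81 × 5.67×10⁻⁸ × 0.0147 × (823)⁴ = 0.81 × 5.67×10⁻⁸ × 0.0147 × 4.59×10^11.
P = 310 W.

P ≈ 310 W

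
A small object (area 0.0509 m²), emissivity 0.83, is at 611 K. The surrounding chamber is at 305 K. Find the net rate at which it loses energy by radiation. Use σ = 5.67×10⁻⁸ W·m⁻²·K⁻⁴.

Q ≈ 313 W

Q = εσA(T⁴ − T_s⁴). T⁴ − T_s⁴ = (611)⁴ − (305)⁴ = 1.39×10^11 − 8.65×10^9 = 1.31×10^11 K⁴.
Q = 0.83 × 5.67×10⁻⁸ × 0.0509 × 1.31×10^11 = 313 W.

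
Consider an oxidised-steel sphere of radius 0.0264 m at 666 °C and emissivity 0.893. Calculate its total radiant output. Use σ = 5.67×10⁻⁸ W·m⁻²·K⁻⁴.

P ≈ 345 W

A = 4πr² = 4π × (0.0264)² = 8.76×10^-3 m².
666 °C = 939 K.
P = εσAT⁴ = 0.893 × 5.67×10⁻⁸ × 8.76×10^-3 × (939)⁴ = 0.893 × 5.67×10⁻⁸ × 8.76×10^-3 × 7.77×10^11.
P = 345 W.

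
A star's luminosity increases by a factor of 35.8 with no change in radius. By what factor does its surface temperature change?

P ∝ T⁴ ⇒ T ∝ P^(1/4), so T scales by (35.8)^(1/4) = 2.45.

factor ≈ 2.45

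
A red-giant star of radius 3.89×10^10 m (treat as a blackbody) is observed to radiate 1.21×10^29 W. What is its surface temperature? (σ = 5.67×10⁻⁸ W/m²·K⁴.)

A = 4πr² = 4π × (3.89×10^10)² = 1.90×10^22 m².
From P = σAT⁴, T = (P / σA)^(1/4) = (1.21×10^29 / (5.67×10⁻⁸ × 1.90×10^22))^(1/4).
T = (1.12×10^14)^(1/4) = 3250 K.

T ≈ 3250 K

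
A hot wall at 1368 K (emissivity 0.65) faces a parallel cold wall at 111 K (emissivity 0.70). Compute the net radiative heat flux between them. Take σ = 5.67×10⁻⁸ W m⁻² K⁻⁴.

q ≈ 1.01×10^5 W/m²

For two large parallel gray plates, q = σ(T₁⁴ − T₂⁴) / (1/ε₁ + 1/ε₂ − 1).
1/ε₁ + 1/ε₂ − 1 = 1/0.65 + 1/0.70 − 1 = 1.967.
T₁⁴ − T₂⁴ = 3.50×10^12 − 1.52×10^8 = 3.50×10^12 K⁴.
q = 5.67×10⁻⁸ × 3.50×10^12 / 1.967 = 1.01×10^5 W/m².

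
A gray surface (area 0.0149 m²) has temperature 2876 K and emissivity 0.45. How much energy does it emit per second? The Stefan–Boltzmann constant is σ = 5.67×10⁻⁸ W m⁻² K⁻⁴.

P = εσAT⁴ = 0.45 × 5.67×10⁻⁸ × 0.0149 × (2876)⁴ = 0.45 × 5.67×10⁻⁸ × 0.0149 × 6.84×10^13.
P = 26000 W.

P ≈ 26000 W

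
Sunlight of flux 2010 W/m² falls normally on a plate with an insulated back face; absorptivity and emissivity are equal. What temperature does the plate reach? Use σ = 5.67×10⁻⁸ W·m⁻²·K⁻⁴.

Absorbed flux αS = emitted flux εσT⁴ (one radiating face); with α = ε, T = (S/σ)^(1/4).
T = (2010 / 5.67×10⁻⁸)^(1/4) = (3.54×10^10)^(1/4).
T = 434 K.

T ≈ 434 K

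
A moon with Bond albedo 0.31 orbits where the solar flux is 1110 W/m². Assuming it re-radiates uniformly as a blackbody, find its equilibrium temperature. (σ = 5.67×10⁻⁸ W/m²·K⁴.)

Power absorbed = (1−a)S·πR²; power emitted = 4πR²σT⁴. Equating and cancelling πR²:
T = ((1−a)S / 4σ)^(1/4) = (766 / (4 × 5.67×10⁻⁸))^(1/4) = (3.38×10^9)^(1/4).
T = 241 K.

T ≈ 241 K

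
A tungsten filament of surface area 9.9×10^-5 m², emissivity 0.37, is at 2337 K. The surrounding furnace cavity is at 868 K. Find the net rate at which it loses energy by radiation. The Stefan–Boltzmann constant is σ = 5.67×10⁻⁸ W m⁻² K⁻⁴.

Q = εσA(T⁴ − T_s⁴). T⁴ − T_s⁴ = (2337)⁴ − (868)⁴ = 2.98×10^13 − 5.68×10^11 = 2.93×10^13 K⁴.
Q = 0.37 × 5.67×10⁻⁸ × 9.90×10^-5 × 2.93×10^13 = 60.8 W.

Q ≈ 60.8 W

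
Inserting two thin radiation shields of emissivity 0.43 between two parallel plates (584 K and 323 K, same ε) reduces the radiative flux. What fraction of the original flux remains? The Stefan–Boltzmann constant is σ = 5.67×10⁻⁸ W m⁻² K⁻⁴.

With N identical shields there are N+1 = 3 gaps in series, each with the same radiative resistance, so the flux falls to 1/(N+1) of its unshielded value.

ratio ≈ 0.333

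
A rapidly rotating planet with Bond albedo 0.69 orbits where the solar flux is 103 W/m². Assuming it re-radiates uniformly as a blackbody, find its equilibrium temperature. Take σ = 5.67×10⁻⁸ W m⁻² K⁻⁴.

Power absorbed = (1−a)S·πR²; power emitted = 4πR²σT⁴. Equating and cancelling πR²:
T = ((1−a)S / 4σ)^(1/4) = (31.9 / (4 × 5.67×10⁻⁸))^(1/4) = (1.41×10^8)^(1/4).
T = 109 K.

T ≈ 109 K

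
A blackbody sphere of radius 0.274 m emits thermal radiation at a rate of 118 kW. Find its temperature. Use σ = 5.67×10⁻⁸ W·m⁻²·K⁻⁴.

A = 4πr² = 4π × (0.274)² = 0.943 m².
From P = σAT⁴, T = (P / σA)^(1/4) = (1.18×10^5 / (5.67×10⁻⁸ × 0.943))^(1/4).
T = (2.21×10^12)^(1/4) = 1220 K.

T ≈ 1220 K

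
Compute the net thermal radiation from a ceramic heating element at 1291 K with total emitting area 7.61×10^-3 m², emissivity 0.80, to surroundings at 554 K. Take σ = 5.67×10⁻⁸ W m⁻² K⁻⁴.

Q = εσA(T⁴ − T_s⁴). T⁴ − T_s⁴ = (1291)⁴ − (554)⁴ = 2.78×10^12 − 9.42×10^10 = 2.68×10^12 K⁴.
Q = 0.80 × 5.67×10⁻⁸ × 7.61×10^-3 × 2.68×10^12 = 926 W.

Q ≈ 926 W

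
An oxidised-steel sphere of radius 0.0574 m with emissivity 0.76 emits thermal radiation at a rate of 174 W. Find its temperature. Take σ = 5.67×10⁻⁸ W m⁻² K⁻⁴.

T ≈ 559 K

A = 4πr² = 4π × (0.0574)² = 0.0414 m².
From P = εσAT⁴, T = (P / εσA)^(1/4) = (174 / (0.76 × 5.67×10⁻⁸ × 0.0414))^(1/4).
T = (9.75×10^10)^(1/4) = 559 K.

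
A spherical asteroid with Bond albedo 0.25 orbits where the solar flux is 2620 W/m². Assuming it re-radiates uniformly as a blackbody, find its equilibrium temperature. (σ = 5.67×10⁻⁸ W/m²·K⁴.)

Power absorbed = (1−a)S·πR²; power emitted = 4πR²σT⁴. Equating and cancelling πR²:
T = ((1−a)S / 4σ)^(1/4) = (1960 / (4 × 5.67×10⁻⁸))^(1/4) = (8.66×10^9)^(1/4).
T = 305 K.

T ≈ 305 K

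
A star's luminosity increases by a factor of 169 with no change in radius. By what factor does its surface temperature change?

P ∝ T⁴ ⇒ T ∝ P^(1/4), so T scales by (169)^(1/4) = 3.61.

factor ≈ 3.61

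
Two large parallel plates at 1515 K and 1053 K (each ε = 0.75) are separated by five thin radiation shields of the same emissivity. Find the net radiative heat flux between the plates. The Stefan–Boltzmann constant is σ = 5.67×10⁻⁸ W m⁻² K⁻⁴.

Each of the 6 gaps contributes resistance (2/ε − 1) = 2/0.75 − 1 = 1.667; total = 10.00.
q = σ(T₁⁴ − T₂⁴) / 10.00 = 5.67×10⁻⁸ × 4.04×10^12 / 10.00 = 22900 W/m².

q ≈ 22900 W/m²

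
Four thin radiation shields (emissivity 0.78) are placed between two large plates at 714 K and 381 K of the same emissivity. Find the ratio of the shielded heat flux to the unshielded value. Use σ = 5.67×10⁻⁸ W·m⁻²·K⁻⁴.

With N identical shields there are N+1 = 5 gaps in series, each with the same radiative resistance, so the flux falls to 1/(N+1) of its unshielded value.

ratio ≈ 0.200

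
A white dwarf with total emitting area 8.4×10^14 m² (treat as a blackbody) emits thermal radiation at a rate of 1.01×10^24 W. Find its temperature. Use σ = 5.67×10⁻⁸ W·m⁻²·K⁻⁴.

From P = σAT⁴, T = (P / σA)^(1/4) = (1.01×10^24 / (5.67×10⁻⁸ × 8.40×10^14))^(1/4).
T = (2.12×10^16)^(1/4) = 12100 K.

T ≈ 12100 K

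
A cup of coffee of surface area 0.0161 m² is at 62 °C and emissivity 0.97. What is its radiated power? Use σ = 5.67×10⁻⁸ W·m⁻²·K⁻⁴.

P ≈ 11.2 W

62 °C = 335 K.
Stefan–Boltzmann: P = εσAT⁴ = 0.97 × 5.67×10⁻⁸ × 0.0161 × (335)⁴ = 0.97 × 5.67×10⁻⁸ × 0.0161 × 1.26×10^10.
P = 11.2 W.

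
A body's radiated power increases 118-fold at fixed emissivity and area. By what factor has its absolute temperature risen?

P ∝ T⁴ ⇒ T ∝ P^(1/4), so T scales by (118)^(1/4) = 3.30.

factor ≈ 3.30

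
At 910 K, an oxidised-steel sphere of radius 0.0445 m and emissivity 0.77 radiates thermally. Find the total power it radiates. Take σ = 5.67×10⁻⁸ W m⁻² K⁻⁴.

A = 4πr² = 4π × (0.0445)² = 0.0249 m².
P = εσAT⁴ = 0.77 × 5.67×10⁻⁸ × 0.0249 × (910)⁴ = 0.77 × 5.67×10⁻⁸ × 0.0249 × 6.86×10^11.
P = 745 W.

P ≈ 745 W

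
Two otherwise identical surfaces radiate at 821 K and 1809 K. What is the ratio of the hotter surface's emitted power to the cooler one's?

ratio ≈ 23.6

P ∝ T⁴, so the ratio is (1809/821)⁴ = (2.203)⁴ = 23.6.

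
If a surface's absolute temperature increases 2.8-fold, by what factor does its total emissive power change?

P ∝ T⁴, so the power scales as (2.8)⁴ = 61.5.

factor ≈ 61.5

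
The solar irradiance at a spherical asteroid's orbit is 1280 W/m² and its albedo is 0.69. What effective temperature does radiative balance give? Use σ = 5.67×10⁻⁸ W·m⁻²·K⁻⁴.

Power absorbed = (1−a)S·πR²; power emitted = 4πR²σT⁴. Equating and cancelling πR²:
T = ((1−a)S / 4σ)^(1/4) = (397 / (4 × 5.67×10⁻⁸))^(1/4) = (1.75×10^9)^(1/4).
T = 205 K.

T ≈ 205 K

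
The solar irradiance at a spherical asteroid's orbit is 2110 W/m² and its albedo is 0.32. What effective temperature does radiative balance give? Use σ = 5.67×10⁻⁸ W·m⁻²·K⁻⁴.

Power absorbed = (1−a)S·πR²; power emitted = 4πR²σT⁴. Equating and cancelling πR²:
T = ((1−a)S / 4σ)^(1/4) = (1430 / (4 × 5.67×10⁻⁸))^(1/4) = (6.33×10^9)^(1/4).
T = 282 K.

T ≈ 282 K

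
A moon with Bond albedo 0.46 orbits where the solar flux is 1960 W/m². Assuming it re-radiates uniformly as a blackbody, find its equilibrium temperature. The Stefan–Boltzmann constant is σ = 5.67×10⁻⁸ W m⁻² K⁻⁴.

T ≈ 261 K

Power absorbed = (1−a)S·πR²; power emitted = 4πR²σT⁴. Equating and cancelling πR²:
T = ((1−a)S / 4σ)^(1/4) = (1060 / (4 × 5.67×10⁻⁸))^(1/4) = (4.67×10^9)^(1/4).
T = 261 K.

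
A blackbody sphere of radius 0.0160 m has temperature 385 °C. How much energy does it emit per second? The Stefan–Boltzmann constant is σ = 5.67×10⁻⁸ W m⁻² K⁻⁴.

A = 4πr² = 4π × (0.0160)² = 3.22×10^-3 m².
385 °C = 658 K.
P = σAT⁴ = 5.67×10⁻⁸ × 3.22×10^-3 × (658)⁴ = 5.67×10⁻⁸ × 3.22×10^-3 × 1.87×10^11.
P = 34.2 W.

P ≈ 34.2 W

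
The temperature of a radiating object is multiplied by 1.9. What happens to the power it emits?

P ∝ T⁴, so the power scales as (1.9)⁴ = 13.0.

factor ≈ 13.0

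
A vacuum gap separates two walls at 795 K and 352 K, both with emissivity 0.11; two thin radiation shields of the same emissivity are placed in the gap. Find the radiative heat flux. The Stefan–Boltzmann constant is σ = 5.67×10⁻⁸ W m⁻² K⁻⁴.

Each of the 3 gaps contributes resistance (2/ε − 1) = 2/0.11 − 1 = 17.18; total = 51.55.
q = σ(T₁⁴ − T₂⁴) / 51.55 = 5.67×10⁻⁸ × 3.84×10^11 / 51.55 = 423 W/m².

q ≈ 423 W/m²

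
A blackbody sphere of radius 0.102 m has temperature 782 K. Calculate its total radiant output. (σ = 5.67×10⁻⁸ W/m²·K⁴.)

A = 4πr² = 4π × (0.102)² = 0.131 m².
P = σAT⁴ = 5.67×10⁻⁸ × 0.131 × (782)⁴ = 5.67×10⁻⁸ × 0.131 × 3.74×10^11.
P = 2770 W.

P ≈ 2770 W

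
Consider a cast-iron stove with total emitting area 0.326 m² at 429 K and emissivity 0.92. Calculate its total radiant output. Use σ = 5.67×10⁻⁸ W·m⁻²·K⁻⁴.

P ≈ 576 W

Stefan–Boltzmann: P = εσAT⁴ = 0.92 × 5.67×10⁻⁸ × 0.326 × (429)⁴ = 0.92 × 5.67×10⁻⁸ × 0.326 × 3.39×10^10.
P = 576 W.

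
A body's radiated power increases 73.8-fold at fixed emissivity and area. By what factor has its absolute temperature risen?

factor ≈ 2.93

P ∝ T⁴ ⇒ T ∝ P^(1/4), so T scales by (73.8)^(1/4) = 2.93.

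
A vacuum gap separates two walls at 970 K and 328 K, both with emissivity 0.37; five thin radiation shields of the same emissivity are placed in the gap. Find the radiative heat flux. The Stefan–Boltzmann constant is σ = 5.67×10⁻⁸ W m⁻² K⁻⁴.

q ≈ 1870 W/m²

Each of the 6 gaps contributes resistance (2/ε − 1) = 2/0.37 − 1 = 4.405; total = 26.43.
q = σ(T₁⁴ − T₂⁴) / 26.43 = 5.67×10⁻⁸ × 8.74×10^11 / 26.43 = 1870 W/m².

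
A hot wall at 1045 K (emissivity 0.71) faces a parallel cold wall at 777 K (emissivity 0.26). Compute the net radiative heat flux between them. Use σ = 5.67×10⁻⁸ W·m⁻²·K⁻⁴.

For two large parallel gray plates, q = σ(T₁⁴ − T₂⁴) / (1/ε₁ + 1/ε₂ − 1).
1/ε₁ + 1/ε₂ − 1 = 1/0.71 + 1/0.26 − 1 = 4.255.
T₁⁴ − T₂⁴ = 1.19×10^12 − 3.64×10^11 = 8.28×10^11 K⁴.
q = 5.67×10⁻⁸ × 8.28×10^11 / 4.255 = 11000 W/m².

q ≈ 11000 W/m²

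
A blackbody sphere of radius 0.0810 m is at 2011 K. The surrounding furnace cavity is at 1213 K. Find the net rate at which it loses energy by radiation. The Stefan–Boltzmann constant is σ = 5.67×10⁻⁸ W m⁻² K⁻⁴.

A = 4πr² = 4π × (0.0810)² = 0.0824 m².
Q = σA(T⁴ − T_s⁴). T⁴ − T_s⁴ = (2011)⁴ − (1213)⁴ = 1.64×10^13 − 2.16×10^12 = 1.42×10^13 K⁴.
Q = 5.67×10⁻⁸ × 0.0824 × 1.42×10^13 = 66300 W.

Q ≈ 66300 W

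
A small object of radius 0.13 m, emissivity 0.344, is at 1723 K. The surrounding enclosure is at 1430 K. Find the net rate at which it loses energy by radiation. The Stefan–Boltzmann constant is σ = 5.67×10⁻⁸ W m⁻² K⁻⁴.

A = 4πr² = 4π × (0.13)² = 0.212 m².
Q = εσA(T⁴ − T_s⁴). T⁴ − T_s⁴ = (1723)⁴ − (1430)⁴ = 8.81×10^12 − 4.18×10^12 = 4.63×10^12 K⁴.
Q = 0.344 × 5.67×10⁻⁸ × 0.212 × 4.63×10^12 = 19200 W.

Q ≈ 19200 W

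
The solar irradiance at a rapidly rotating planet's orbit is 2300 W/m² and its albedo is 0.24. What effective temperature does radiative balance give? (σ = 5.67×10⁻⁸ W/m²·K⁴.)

Power absorbed = (1−a)S·πR²; power emitted = 4πR²σT⁴. Equating and cancelling πR²:
T = ((1−a)S / 4σ)^(1/4) = (1750 / (4 × 5.67×10⁻⁸))^(1/4) = (7.71×10^9)^(1/4).
T = 296 K.

T ≈ 296 K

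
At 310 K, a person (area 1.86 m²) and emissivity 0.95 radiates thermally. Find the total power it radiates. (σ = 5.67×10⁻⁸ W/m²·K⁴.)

Stefan–Boltzmann: P = εσAT⁴ = 0.95 × 5.67×10⁻⁸ × 1.86 × (310)⁴ = 0.95 × 5.67×10⁻⁸ × 1.86 × 9.24×10^9.
P = 925 W.

P ≈ 925 W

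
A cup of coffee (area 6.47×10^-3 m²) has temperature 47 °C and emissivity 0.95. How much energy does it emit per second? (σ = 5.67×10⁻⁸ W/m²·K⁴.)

47 °C = 320 K.
P = εσAT⁴ = 0.95 × 5.67×10⁻⁸ × 6.47×10^-3 × (320)⁴ = 0.95 × 5.67×10⁻⁸ × 6.47×10^-3 × 1.05×10^10.
P = 3.65 W.

P ≈ 3.65 W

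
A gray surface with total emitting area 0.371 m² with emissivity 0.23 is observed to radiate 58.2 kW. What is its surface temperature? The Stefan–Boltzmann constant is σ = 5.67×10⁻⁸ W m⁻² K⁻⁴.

From P = εσAT⁴, T = (P / εσA)^(1/4) = (58200 / (0.23 × 5.67×10⁻⁸ × 0.371))^(1/4).
T = (1.20×10^13)^(1/4) = 1860 K.

T ≈ 1860 K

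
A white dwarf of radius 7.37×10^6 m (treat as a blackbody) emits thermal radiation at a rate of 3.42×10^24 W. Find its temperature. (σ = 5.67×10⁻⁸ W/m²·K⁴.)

A = 4πr² = 4π × (7.37×10^6)² = 6.83×10^14 m².
From P = σAT⁴, T = (P / σA)^(1/4) = (3.42×10^24 / (5.67×10⁻⁸ × 6.83×10^14))^(1/4).
T = (8.84×10^16)^(1/4) = 17200 K.

T ≈ 17200 K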